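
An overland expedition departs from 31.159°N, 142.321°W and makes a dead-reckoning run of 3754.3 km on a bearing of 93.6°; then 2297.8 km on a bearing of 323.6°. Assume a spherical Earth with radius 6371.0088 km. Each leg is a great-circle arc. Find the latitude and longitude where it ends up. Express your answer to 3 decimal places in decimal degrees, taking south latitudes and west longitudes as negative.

Apply the spherical direct solution leg by leg, carrying full precision between legs.
Leg 1: from (31.159°, -142.321°), δ = 3754.3/6371.0088 = 0.589279 rad, θ = 93.6° → φ = 23.596°, λ = -105.073°.
Leg 2: from (23.596°, -105.073°), δ = 2297.8/6371.0088 = 0.360665 rad, θ = 323.6° → φ = 39.407°, λ = -120.798°.

latitude 39.407°, longitude -120.798°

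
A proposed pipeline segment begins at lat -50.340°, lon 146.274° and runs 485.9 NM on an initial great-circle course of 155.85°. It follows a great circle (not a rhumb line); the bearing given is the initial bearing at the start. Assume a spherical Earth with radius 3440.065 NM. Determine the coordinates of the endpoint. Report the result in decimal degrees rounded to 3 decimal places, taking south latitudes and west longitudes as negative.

Central angle δ = d/R = 0.141247 rad.
Start latitude φ₁ = -0.878599 rad; initial bearing θ = 2.720096 rad.
Destination latitude: φ₂ = arcsin( sin φ₁ cos δ + cos φ₁ sin δ cos θ ) = arcsin(-0.844164) = -57.582°.
Then Δλ = atan2(0.036760, 0.340166) = 0.107646 rad, from sin θ sin δ cos φ₁ over cos δ − sin φ₁ sin φ₂.
λ₂ = 146.274° + 6.168° = 152.442°.

latitude -57.582°, longitude 152.442°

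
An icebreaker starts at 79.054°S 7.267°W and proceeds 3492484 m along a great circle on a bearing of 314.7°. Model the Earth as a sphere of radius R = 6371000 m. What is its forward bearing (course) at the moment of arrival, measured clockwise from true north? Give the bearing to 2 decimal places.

Central angle δ = d/R = 0.548185 rad.
Start latitude φ₁ = -1.379753 rad; initial bearing θ = 5.492551 rad.
Destination latitude: φ₂ = arcsin( sin φ₁ cos δ + cos φ₁ sin δ cos θ ) = arcsin(-0.768339) = -50.205°.
For the longitude increment, Δλ = atan2( sin θ sin δ cos φ₁, cos δ − sin φ₁ sin φ₂ ) = atan2(-0.070338, 0.099111) = -35.363°.
λ₂ = -7.267° + -35.363° = -42.630°.
The forward bearing on arrival equals the back-azimuth from the destination plus 180°.
Back-azimuth from P₂ (-50.21°, -42.63°) to P₁ (-79.05°, -7.27°), with Δλ' = λ₁ − λ₂ = 35.36°: atan2( sin Δλ' cos φ₁ , cos φ₂ sin φ₁ − sin φ₂ cos φ₁ cos Δλ' ) = 167.83°.
Final bearing = (167.83° + 180°) mod 360° = 347.83°.

final bearing 347.83°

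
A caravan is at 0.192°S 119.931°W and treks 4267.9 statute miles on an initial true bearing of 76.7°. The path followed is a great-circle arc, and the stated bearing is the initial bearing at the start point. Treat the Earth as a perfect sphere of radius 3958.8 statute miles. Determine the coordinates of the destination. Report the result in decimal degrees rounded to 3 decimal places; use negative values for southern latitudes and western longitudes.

δ = 4267.9/3958.8 = 1.078079 rad (61.7694°).
With φ₁ = -0.192° = -0.003351 rad and θ = 76.7° = 1.338668 rad:
Destination latitude: φ₂ = arcsin( sin φ₁ cos δ + cos φ₁ sin δ cos θ ) = arcsin(0.201099) = 11.601°.
Then Δλ = atan2(0.857415, 0.473695) = 1.066059 rad, from sin θ sin δ cos φ₁ over cos δ − sin φ₁ sin φ₂.
λ₂ = -119.931° + 61.081° = -58.850°.

latitude 11.601°, longitude -58.850°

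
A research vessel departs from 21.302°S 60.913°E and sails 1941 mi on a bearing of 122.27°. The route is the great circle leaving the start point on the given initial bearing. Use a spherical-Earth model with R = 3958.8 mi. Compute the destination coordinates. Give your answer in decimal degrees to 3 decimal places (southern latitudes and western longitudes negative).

latitude -33.692°, longitude 89.503°

Central angle δ = d/R = 0.490300 rad.
With φ₁ = -21.302° = -0.371790 rad and θ = 122.27° = 2.134014 rad:
Applying the spherical law of cosines for sides, sin φ₂ = sin φ₁ cos δ + cos φ₁ sin δ cos θ = -0.554722, so φ₂ = -33.692°.
Then Δλ = atan2(0.370955, 0.680670) = 0.498985 rad, from sin θ sin δ cos φ₁ over cos δ − sin φ₁ sin φ₂.
Hence λ₂ = 60.913° + 28.590° = 89.503°.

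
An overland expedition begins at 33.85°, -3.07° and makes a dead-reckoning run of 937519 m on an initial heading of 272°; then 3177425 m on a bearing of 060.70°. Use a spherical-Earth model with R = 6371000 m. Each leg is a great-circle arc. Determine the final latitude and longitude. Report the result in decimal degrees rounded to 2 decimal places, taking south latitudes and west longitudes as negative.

Apply the spherical direct solution leg by leg, carrying full precision between legs.
Leg 1: from (33.85°, -3.07°), δ = 937519/6371000 = 0.147154 rad, θ = 272° → φ = 33.73°, λ = -13.22°.
Leg 2: from (33.73°, -13.22°), δ = 3177425/6371000 = 0.498733 rad, θ = 60.7° → φ = 43.02°, λ = 21.57°.

latitude 43.02°, longitude 21.57°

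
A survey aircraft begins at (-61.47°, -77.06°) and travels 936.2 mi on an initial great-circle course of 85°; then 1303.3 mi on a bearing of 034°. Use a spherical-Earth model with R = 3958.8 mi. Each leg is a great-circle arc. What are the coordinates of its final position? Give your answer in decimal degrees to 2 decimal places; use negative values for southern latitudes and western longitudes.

Apply the spherical direct solution leg by leg, carrying full precision between legs.
Leg 1: from (-61.47°, -77.06°), δ = 936.2/3958.8 = 0.236486 rad, θ = 85° → φ = -57.60°, λ = -51.23°.
Leg 2: from (-57.60°, -51.23°), δ = 1303.3/3958.8 = 0.329216 rad, θ = 34° → φ = -40.95°, λ = -37.39°.

latitude -40.95°, longitude -37.39°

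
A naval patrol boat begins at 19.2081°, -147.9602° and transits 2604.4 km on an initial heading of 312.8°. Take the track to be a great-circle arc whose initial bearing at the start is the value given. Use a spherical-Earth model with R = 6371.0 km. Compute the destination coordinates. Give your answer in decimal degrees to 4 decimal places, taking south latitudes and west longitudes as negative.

latitude 33.8440°, longitude -168.5184°

The arc subtends δ = 2604.4/6371 = 0.408790 rad at the centre.
With φ₁ = 19.2081° = 0.335245 rad and θ = 312.8° = 5.459390 rad:
sin φ₂ = sin φ₁ cos δ + cos φ₁ sin δ cos θ = (0.329000)(0.917603) + (0.944330)(0.397499)(0.679441) = 0.556933
φ₂ = asin(0.556933) = 0.590689 rad = 33.8440°.
Δλ = atan2( sin θ sin δ cos φ₁ , cos δ − sin φ₁ sin φ₂ ) = atan2(-0.275420, 0.734371) = -0.358808 rad = -20.5582°.
Hence λ₂ = -147.9602° + -20.5582° = -168.5184°.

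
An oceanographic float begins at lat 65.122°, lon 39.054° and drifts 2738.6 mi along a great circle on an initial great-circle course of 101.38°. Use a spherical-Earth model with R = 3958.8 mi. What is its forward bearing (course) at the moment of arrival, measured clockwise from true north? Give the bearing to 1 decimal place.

final bearing 147.3°

The arc subtends δ = 2738.6/3958.8 = 0.691775 rad at the centre.
With φ₁ = 65.122° = 1.136593 rad and θ = 101.38° = 1.769415 rad:
sin φ₂ = sin φ₁ cos δ + cos φ₁ sin δ cos θ = (0.907206)(0.770115) + (0.420688)(0.637905)(-0.197315) = 0.645701
φ₂ = asin(0.645701) = 0.701941 rad = 40.218°.
Then Δλ = atan2(0.263083, 0.184331) = 0.959629 rad, from sin θ sin δ cos φ₁ over cos δ − sin φ₁ sin φ₂.
Hence λ₂ = 39.054° + 54.983° = 94.037°.
The forward bearing on arrival equals the back-azimuth from the destination plus 180°.
Back-azimuth from P₂ (40.2°, 94.0°) to P₁ (65.1°, 39.1°), with Δλ' = λ₁ − λ₂ = -55.0°: atan2( sin Δλ' cos φ₁ , cos φ₂ sin φ₁ − sin φ₂ cos φ₁ cos Δλ' ) = 327.3°.
Final bearing = (327.3° + 180°) mod 360° = 147.3°.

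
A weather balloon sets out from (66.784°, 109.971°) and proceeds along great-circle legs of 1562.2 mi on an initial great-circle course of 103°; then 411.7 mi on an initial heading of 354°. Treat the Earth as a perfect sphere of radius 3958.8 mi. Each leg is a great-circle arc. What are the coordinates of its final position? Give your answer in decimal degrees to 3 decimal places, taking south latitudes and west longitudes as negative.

latitude 60.439°, longitude 148.904°

Apply the spherical direct solution leg by leg, carrying full precision between legs.
Leg 1: from (66.784°, 109.971°), δ = 1562.2/3958.8 = 0.394615 rad, θ = 103° → φ = 54.518°, λ = 150.164°.
Leg 2: from (54.518°, 150.164°), δ = 411.7/3958.8 = 0.103996 rad, θ = 354° → φ = 60.439°, λ = 148.904°.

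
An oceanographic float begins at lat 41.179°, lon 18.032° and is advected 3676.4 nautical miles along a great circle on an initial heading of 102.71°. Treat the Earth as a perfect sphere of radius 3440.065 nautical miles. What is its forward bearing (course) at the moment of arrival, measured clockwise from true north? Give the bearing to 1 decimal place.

final bearing 131.8°

Angular distance δ = d/R = 3676.4 / 3440.065 = 1.068701 rad.
Converting: φ₁ = 0.718709 rad, θ = 1.792628 rad.
sin φ₂ = sin φ₁ cos δ + cos φ₁ sin δ cos θ = (0.658414)(0.481264) + (0.752656)(0.876576)(-0.220016) = 0.171712
φ₂ = asin(0.171712) = 0.172568 rad = 9.887°.
Δλ = atan2( sin θ sin δ cos φ₁ , cos δ − sin φ₁ sin φ₂ ) = atan2(0.643594, 0.368206) = 1.051137 rad = 60.226°.
Hence λ₂ = 18.032° + 60.226° = 78.258°.
The forward bearing on arrival equals the back-azimuth from the destination plus 180°.
Back-azimuth from P₂ (9.9°, 78.3°) to P₁ (41.2°, 18.0°), with Δλ' = λ₁ − λ₂ = -60.2°: atan2( sin Δλ' cos φ₁ , cos φ₂ sin φ₁ − sin φ₂ cos φ₁ cos Δλ' ) = 311.8°.
Final bearing = (311.8° + 180°) mod 360° = 131.8°.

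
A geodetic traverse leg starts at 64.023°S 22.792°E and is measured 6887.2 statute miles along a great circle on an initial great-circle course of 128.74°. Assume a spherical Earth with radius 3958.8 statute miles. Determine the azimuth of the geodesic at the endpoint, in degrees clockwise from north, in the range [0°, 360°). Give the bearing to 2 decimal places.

Angular distance δ = d/R = 6887.2 / 3958.8 = 1.739719 rad.
Converting: φ₁ = -1.117412 rad, θ = 2.246937 rad.
Applying the spherical law of cosines for sides, sin φ₂ = sin φ₁ cos δ + cos φ₁ sin δ cos θ = -0.119065, so φ₂ = -6.838°.
Then Δλ = atan2(0.336782, -0.275156) = 2.255826 rad, from sin θ sin δ cos φ₁ over cos δ − sin φ₁ sin φ₂.
Hence λ₂ = 22.792° + 129.249° = 152.041°.
The forward bearing on arrival equals the back-azimuth from the destination plus 180°.
Back-azimuth from P₂ (-6.84°, 152.04°) to P₁ (-64.02°, 22.79°), with Δλ' = λ₁ − λ₂ = -129.25°: atan2( sin Δλ' cos φ₁ , cos φ₂ sin φ₁ − sin φ₂ cos φ₁ cos Δλ' ) = 200.13°.
Final bearing = (200.13° + 180°) mod 360° = 20.13°.

final bearing 20.13°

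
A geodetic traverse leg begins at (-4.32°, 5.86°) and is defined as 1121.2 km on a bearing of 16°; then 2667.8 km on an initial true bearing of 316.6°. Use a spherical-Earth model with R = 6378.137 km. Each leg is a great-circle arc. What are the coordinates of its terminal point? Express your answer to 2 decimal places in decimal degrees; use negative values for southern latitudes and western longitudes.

Apply the spherical direct solution leg by leg, carrying full precision between legs.
Leg 1: from (-4.32°, 5.86°), δ = 1121.2/6378.137 = 0.175788 rad, θ = 16° → φ = 5.36°, λ = 8.64°.
Leg 2: from (5.36°, 8.64°), δ = 2667.8/6378.137 = 0.418273 rad, θ = 316.6° → φ = 22.29°, λ = -8.92°.

latitude 22.29°, longitude -8.92°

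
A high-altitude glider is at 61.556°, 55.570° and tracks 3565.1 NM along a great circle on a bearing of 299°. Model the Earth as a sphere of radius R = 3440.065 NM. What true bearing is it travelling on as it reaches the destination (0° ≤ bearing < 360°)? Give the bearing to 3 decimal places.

δ = 3565.1/3440.065 = 1.036347 rad (59.3783°).
With φ₁ = 61.556° = 1.074355 rad and θ = 299° = 5.218534 rad:
sin φ₂ = sin φ₁ cos δ + cos φ₁ sin δ cos θ = (0.879283)(0.509367) + (0.476300)(0.860549)(0.484810) = 0.646592
φ₂ = asin(0.646592) = 0.703108 rad = 40.285°.
For the longitude increment, Δλ = atan2( sin θ sin δ cos φ₁, cos δ − sin φ₁ sin φ₂ ) = atan2(-0.358488, -0.059170) = -99.372°.
Hence λ₂ = 55.570° + -99.372° = -43.802°.
The forward bearing on arrival equals the back-azimuth from the destination plus 180°.
Back-azimuth from P₂ (40.285°, -43.802°) to P₁ (61.556°, 55.570°), with Δλ' = λ₁ − λ₂ = 99.372°: atan2( sin Δλ' cos φ₁ , cos φ₂ sin φ₁ − sin φ₂ cos φ₁ cos Δλ' ) = 33.100°.
Final bearing = (33.100° + 180°) mod 360° = 213.100°.

final bearing 213.100°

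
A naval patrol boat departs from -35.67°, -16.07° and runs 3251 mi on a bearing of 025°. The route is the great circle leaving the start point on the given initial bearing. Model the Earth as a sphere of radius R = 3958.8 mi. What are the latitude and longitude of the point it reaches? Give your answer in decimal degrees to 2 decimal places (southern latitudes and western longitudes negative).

Central angle δ = d/R = 0.821208 rad.
Converting: φ₁ = -0.622559 rad, θ = 0.436332 rad.
Destination latitude: φ₂ = arcsin( sin φ₁ cos δ + cos φ₁ sin δ cos θ ) = arcsin(0.141632) = 8.14°.
Then Δλ = atan2(0.251307, 0.763925) = 0.317817 rad, from sin θ sin δ cos φ₁ over cos δ − sin φ₁ sin φ₂.
Hence λ₂ = -16.07° + 18.21° = 2.14°.

latitude 8.14°, longitude 2.14°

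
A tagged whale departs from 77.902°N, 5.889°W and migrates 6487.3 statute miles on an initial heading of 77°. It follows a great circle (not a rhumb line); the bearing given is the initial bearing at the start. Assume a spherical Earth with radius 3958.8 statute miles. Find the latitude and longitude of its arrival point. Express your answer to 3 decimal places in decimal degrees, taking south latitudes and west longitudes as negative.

latitude -1.106°, longitude 97.627°

The arc subtends δ = 6487.3/3958.8 = 1.638704 rad at the centre.
Converting: φ₁ = 1.359646 rad, θ = 1.343904 rad.
Destination latitude: φ₂ = arcsin( sin φ₁ cos δ + cos φ₁ sin δ cos θ ) = arcsin(-0.019311) = -1.106°.
For the longitude increment, Δλ = atan2( sin θ sin δ cos φ₁, cos δ − sin φ₁ sin φ₂ ) = atan2(0.203742, -0.048973) = 103.516°.
λ₂ = -5.889° + 103.516° = 97.627°.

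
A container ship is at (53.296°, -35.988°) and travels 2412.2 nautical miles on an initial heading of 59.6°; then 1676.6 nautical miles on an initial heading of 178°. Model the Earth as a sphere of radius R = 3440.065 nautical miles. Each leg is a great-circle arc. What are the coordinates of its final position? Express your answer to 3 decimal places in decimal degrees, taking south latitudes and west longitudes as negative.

Apply the spherical direct solution leg by leg, carrying full precision between legs.
Leg 1: from (53.296°, -35.988°), δ = 2412.2/3440.065 = 0.701208 rad, θ = 59.6° → φ = 53.871°, λ = 34.706°.
Leg 2: from (53.871°, 34.706°), δ = 1676.6/3440.065 = 0.487375 rad, θ = 178° → φ = 25.958°, λ = 35.747°.

latitude 25.958°, longitude 35.747°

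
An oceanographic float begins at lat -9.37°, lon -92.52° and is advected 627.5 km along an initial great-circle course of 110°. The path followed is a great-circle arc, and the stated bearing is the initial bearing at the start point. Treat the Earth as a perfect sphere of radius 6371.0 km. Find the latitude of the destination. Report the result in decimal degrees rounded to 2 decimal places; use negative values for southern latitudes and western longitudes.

Central angle δ = d/R = 0.098493 rad.
Converting: φ₁ = -0.163537 rad, θ = 1.919862 rad.
sin φ₂ = sin φ₁ cos δ + cos φ₁ sin δ cos θ = (-0.162809)(0.995153) + (0.986658)(0.098334)(-0.342020) = -0.195204
φ₂ = asin(-0.195204) = -0.196465 rad = -11.26°.
Δλ = atan2( sin θ sin δ cos φ₁ , cos δ − sin φ₁ sin φ₂ ) = atan2(0.091171, 0.963372) = 0.094356 rad = 5.41°.
λ₂ = λ₁ + Δλ = -87.11°.

latitude -11.26°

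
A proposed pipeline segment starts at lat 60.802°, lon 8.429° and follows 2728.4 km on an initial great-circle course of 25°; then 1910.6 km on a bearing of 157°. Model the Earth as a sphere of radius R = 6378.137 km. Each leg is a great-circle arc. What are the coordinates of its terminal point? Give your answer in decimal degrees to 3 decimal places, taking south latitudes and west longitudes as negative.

Apply the spherical direct solution leg by leg, carrying full precision between legs.
Leg 1: from (60.802°, 8.429°), δ = 2728.4/6378.137 = 0.427774 rad, θ = 25° → φ = 77.875°, λ = 65.015°.
Leg 2: from (77.875°, 65.015°), δ = 1910.6/6378.137 = 0.299555 rad, θ = 157° → φ = 61.295°, λ = 78.905°.

latitude 61.295°, longitude 78.905°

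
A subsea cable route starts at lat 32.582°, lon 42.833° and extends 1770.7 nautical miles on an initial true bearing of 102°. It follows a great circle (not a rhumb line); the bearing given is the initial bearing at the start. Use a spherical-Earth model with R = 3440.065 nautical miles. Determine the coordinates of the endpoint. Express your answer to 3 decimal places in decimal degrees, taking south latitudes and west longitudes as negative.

Central angle δ = d/R = 0.514729 rad.
Start latitude φ₁ = 0.568663 rad; initial bearing θ = 1.780236 rad.
Destination latitude: φ₂ = arcsin( sin φ₁ cos δ + cos φ₁ sin δ cos θ ) = arcsin(0.382484) = 22.488°.
Δλ = atan2( sin θ sin δ cos φ₁ , cos δ − sin φ₁ sin φ₂ ) = atan2(0.405757, 0.664457) = 0.548220 rad = 31.411°.
λ₂ = λ₁ + Δλ = 74.244°.

latitude 22.488°, longitude 74.244°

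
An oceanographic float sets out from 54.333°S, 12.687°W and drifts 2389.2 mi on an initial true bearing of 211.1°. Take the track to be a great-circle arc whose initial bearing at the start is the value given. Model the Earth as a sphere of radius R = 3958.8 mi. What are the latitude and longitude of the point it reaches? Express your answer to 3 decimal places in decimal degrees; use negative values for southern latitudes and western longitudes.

latitude -72.224°, longitude -86.470°

Angular distance δ = d/R = 2389.2 / 3958.8 = 0.603516 rad.
Start latitude φ₁ = -0.948290 rad; initial bearing θ = 3.684390 rad.
Applying the spherical law of cosines for sides, sin φ₂ = sin φ₁ cos δ + cos φ₁ sin δ cos θ = -0.952256, so φ₂ = -72.224°.
Then Δλ = atan2(-0.170930, 0.049714) = -1.287761 rad, from sin θ sin δ cos φ₁ over cos δ − sin φ₁ sin φ₂.
λ₂ = λ₁ + Δλ = -86.470°.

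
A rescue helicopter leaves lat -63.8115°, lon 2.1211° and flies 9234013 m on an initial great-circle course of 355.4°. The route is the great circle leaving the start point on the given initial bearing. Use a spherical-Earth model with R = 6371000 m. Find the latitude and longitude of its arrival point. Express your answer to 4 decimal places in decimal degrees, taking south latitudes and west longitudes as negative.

latitude 19.1464°, longitude -2.7129°

δ = 9234013/6371000 = 1.449382 rad (83.0435°).
Start latitude φ₁ = -1.113721 rad; initial bearing θ = 6.202900 rad.
Applying the spherical law of cosines for sides, sin φ₂ = sin φ₁ cos δ + cos φ₁ sin δ cos θ = 0.327983, so φ₂ = 19.1464°.
Δλ = atan2( sin θ sin δ cos φ₁ , cos δ − sin φ₁ sin φ₂ ) = atan2(-0.035133, 0.415430) = -0.084370 rad = -4.8340°.
λ₂ = λ₁ + Δλ = -2.7129°.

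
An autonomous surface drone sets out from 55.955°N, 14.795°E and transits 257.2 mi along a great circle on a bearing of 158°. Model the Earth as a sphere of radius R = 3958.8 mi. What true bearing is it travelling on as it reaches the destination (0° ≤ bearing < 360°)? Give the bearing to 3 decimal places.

δ = 257.2/3958.8 = 0.064969 rad (3.7225°).
Start latitude φ₁ = 0.976599 rad; initial bearing θ = 2.757620 rad.
Destination latitude: φ₂ = arcsin( sin φ₁ cos δ + cos φ₁ sin δ cos θ ) = arcsin(0.793150) = 52.481°.
Then Δλ = atan2(0.013616, 0.340688) = 0.039944 rad, from sin θ sin δ cos φ₁ over cos δ − sin φ₁ sin φ₂.
λ₂ = λ₁ + Δλ = 17.084°.
The forward bearing on arrival equals the back-azimuth from the destination plus 180°.
Back-azimuth from P₂ (52.481°, 17.084°) to P₁ (55.955°, 14.795°), with Δλ' = λ₁ − λ₂ = -2.289°: atan2( sin Δλ' cos φ₁ , cos φ₂ sin φ₁ − sin φ₂ cos φ₁ cos Δλ' ) = 339.858°.
Final bearing = (339.858° + 180°) mod 360° = 159.858°.

final bearing 159.858°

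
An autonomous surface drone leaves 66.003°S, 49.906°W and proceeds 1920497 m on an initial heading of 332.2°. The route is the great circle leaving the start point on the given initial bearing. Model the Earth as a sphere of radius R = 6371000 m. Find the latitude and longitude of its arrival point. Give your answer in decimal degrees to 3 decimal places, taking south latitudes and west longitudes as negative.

latitude -49.957°, longitude -62.335°

δ = 1920497/6371000 = 0.301444 rad (17.2714°).
Converting: φ₁ = -1.151970 rad, θ = 5.797984 rad.
Applying the spherical law of cosines for sides, sin φ₂ = sin φ₁ cos δ + cos φ₁ sin δ cos θ = -0.765564, so φ₂ = -49.957°.
Δλ = atan2( sin θ sin δ cos φ₁ , cos δ − sin φ₁ sin φ₂ ) = atan2(-0.056314, 0.255515) = -0.216926 rad = -12.429°.
λ₂ = -49.906° + -12.429° = -62.335°.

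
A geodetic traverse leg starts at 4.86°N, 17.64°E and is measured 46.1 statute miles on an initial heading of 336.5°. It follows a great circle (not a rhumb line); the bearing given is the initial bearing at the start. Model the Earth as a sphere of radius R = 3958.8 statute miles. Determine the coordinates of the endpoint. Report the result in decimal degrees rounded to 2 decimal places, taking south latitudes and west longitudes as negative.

δ = 46.1/3958.8 = 0.011645 rad (0.6672°).
With φ₁ = 4.86° = 0.084823 rad and θ = 336.5° = 5.873033 rad:
Applying the spherical law of cosines for sides, sin φ₂ = sin φ₁ cos δ + cos φ₁ sin δ cos θ = 0.095356, so φ₂ = 5.47°.
For the longitude increment, Δλ = atan2( sin θ sin δ cos φ₁, cos δ − sin φ₁ sin φ₂ ) = atan2(-0.004627, 0.991854) = -0.27°.
λ₂ = λ₁ + Δλ = 17.37°.

latitude 5.47°, longitude 17.37°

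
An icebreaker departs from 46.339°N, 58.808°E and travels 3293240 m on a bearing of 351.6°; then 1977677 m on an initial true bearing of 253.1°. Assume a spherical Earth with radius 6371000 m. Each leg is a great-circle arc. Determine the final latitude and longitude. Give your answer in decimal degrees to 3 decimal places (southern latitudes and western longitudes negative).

Apply the spherical direct solution leg by leg, carrying full precision between legs.
Leg 1: from (46.339°, 58.808°), δ = 3293240/6371000 = 0.516911 rad, θ = 351.6° → φ = 75.116°, λ = 42.484°.
Leg 2: from (75.116°, 42.484°), δ = 1977677/6371000 = 0.310419 rad, θ = 253.1° → φ = 63.825°, λ = 0.989°.

latitude 63.825°, longitude 0.989°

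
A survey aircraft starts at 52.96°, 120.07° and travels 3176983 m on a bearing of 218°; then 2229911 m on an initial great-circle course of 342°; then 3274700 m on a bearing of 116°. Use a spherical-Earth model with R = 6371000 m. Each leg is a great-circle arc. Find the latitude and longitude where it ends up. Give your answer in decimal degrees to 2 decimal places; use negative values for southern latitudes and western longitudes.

Apply the spherical direct solution leg by leg, carrying full precision between legs.
Leg 1: from (52.96°, 120.07°), δ = 3176983/6371000 = 0.498663 rad, θ = 218° → φ = 28.29°, λ = 100.53°.
Leg 2: from (28.29°, 100.53°), δ = 2229911/6371000 = 0.350010 rad, θ = 342° → φ = 47.09°, λ = 91.58°.
Leg 3: from (47.09°, 91.58°), δ = 3274700/6371000 = 0.514001 rad, θ = 116° → φ = 29.41°, λ = 122.06°.

latitude 29.41°, longitude 122.06°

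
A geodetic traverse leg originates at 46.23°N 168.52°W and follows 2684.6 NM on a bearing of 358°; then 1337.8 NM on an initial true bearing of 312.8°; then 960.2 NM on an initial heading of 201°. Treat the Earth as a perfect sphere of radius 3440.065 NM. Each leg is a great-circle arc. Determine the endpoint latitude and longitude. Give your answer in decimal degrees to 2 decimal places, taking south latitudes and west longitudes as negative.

latitude 53.47°, longitude -71.02°

Apply the spherical direct solution leg by leg, carrying full precision between legs.
Leg 1: from (46.23°, -168.52°), δ = 2684.6/3440.065 = 0.780392 rad, θ = 358° → φ = 88.32°, λ = 68.14°.
Leg 2: from (88.32°, 68.14°), δ = 1337.8/3440.065 = 0.388888 rad, θ = 312.8° → φ = 68.83°, λ = -61.48°.
Leg 3: from (68.83°, -61.48°), δ = 960.2/3440.065 = 0.279123 rad, θ = 201° → φ = 53.47°, λ = -71.02°.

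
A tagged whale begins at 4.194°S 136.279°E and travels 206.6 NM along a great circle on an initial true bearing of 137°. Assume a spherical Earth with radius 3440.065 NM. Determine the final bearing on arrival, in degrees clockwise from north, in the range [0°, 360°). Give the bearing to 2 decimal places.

δ = 206.6/3440.065 = 0.060057 rad (3.4410°).
With φ₁ = -4.194° = -0.073199 rad and θ = 137° = 2.391101 rad:
sin φ₂ = sin φ₁ cos δ + cos φ₁ sin δ cos θ = (-0.073134)(0.998197) + (0.997322)(0.060021)(-0.731354) = -0.116781
φ₂ = asin(-0.116781) = -0.117048 rad = -6.706°.
Then Δλ = atan2(0.040825, 0.989656) = 0.041228 rad, from sin θ sin δ cos φ₁ over cos δ − sin φ₁ sin φ₂.
Hence λ₂ = 136.279° + 2.362° = 138.641°.
The forward bearing on arrival equals the back-azimuth from the destination plus 180°.
Back-azimuth from P₂ (-6.71°, 138.64°) to P₁ (-4.19°, 136.28°), with Δλ' = λ₁ − λ₂ = -2.36°: atan2( sin Δλ' cos φ₁ , cos φ₂ sin φ₁ − sin φ₂ cos φ₁ cos Δλ' ) = 316.78°.
Final bearing = (316.78° + 180°) mod 360° = 136.78°.

final bearing 136.78°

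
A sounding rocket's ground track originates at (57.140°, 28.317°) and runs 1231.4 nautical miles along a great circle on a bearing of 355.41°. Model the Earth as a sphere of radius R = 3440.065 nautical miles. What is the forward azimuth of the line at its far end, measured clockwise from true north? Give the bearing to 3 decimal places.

Central angle δ = d/R = 0.357958 rad.
Converting: φ₁ = 0.997281 rad, θ = 6.203075 rad.
Applying the spherical law of cosines for sides, sin φ₂ = sin φ₁ cos δ + cos φ₁ sin δ cos θ = 0.976248, so φ₂ = 77.487°.
Δλ = atan2( sin θ sin δ cos φ₁ , cos δ − sin φ₁ sin φ₂ ) = atan2(-0.015213, 0.116567) = -0.129775 rad = -7.436°.
λ₂ = 28.317° + -7.436° = 20.881°.
The forward bearing on arrival equals the back-azimuth from the destination plus 180°.
Back-azimuth from P₂ (77.487°, 20.881°) to P₁ (57.140°, 28.317°), with Δλ' = λ₁ − λ₂ = 7.436°: atan2( sin Δλ' cos φ₁ , cos φ₂ sin φ₁ − sin φ₂ cos φ₁ cos Δλ' ) = 168.439°.
Final bearing = (168.439° + 180°) mod 360° = 348.439°.

final bearing 348.439°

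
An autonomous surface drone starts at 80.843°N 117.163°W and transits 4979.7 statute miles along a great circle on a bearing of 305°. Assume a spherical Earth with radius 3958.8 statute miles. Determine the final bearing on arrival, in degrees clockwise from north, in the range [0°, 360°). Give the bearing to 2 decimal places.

final bearing 188.14°

δ = 4979.7/3958.8 = 1.257881 rad (72.0713°).
Converting: φ₁ = 1.410977 rad, θ = 5.323254 rad.
Destination latitude: φ₂ = arcsin( sin φ₁ cos δ + cos φ₁ sin δ cos θ ) = arcsin(0.390757) = 23.002°.
Then Δλ = atan2(-0.124030, -0.077944) = -2.131857 rad, from sin θ sin δ cos φ₁ over cos δ − sin φ₁ sin φ₂.
λ₂ = -117.163° + -122.146° = -239.309°, normalized to (−180°, 180°] → 120.691°.
The forward bearing on arrival equals the back-azimuth from the destination plus 180°.
Back-azimuth from P₂ (23.00°, 120.69°) to P₁ (80.84°, -117.16°), with Δλ' = λ₁ − λ₂ = -237.85°: atan2( sin Δλ' cos φ₁ , cos φ₂ sin φ₁ − sin φ₂ cos φ₁ cos Δλ' ) = 8.14°.
Final bearing = (8.14° + 180°) mod 360° = 188.14°.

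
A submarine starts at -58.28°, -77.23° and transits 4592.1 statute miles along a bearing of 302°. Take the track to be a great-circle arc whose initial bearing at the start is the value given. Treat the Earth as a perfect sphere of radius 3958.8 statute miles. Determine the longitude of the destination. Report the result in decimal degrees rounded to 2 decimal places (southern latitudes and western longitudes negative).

Central angle δ = d/R = 1.159973 rad.
With φ₁ = -58.28° = -1.017178 rad and θ = 302° = 5.270894 rad:
sin φ₂ = sin φ₁ cos δ + cos φ₁ sin δ cos θ = (-0.850628)(0.399365) + (0.525769)(0.916792)(0.529919) = -0.084279
φ₂ = asin(-0.084279) = -0.084379 rad = -4.83°.
Then Δλ = atan2(-0.408777, 0.327675) = -0.895081 rad, from sin θ sin δ cos φ₁ over cos δ − sin φ₁ sin φ₂.
Hence λ₂ = -77.23° + -51.28° = -128.51°.

longitude -128.51°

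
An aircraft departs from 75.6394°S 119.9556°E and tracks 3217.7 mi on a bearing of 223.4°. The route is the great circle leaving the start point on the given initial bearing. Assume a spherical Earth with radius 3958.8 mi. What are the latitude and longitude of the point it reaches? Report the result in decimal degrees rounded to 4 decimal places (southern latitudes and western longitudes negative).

δ = 3217.7/3958.8 = 0.812797 rad (46.5698°).
Start latitude φ₁ = -1.320157 rad; initial bearing θ = 3.899066 rad.
sin φ₂ = sin φ₁ cos δ + cos φ₁ sin δ cos θ = (-0.968754)(0.687470) + (0.248024)(0.726213)(-0.726575) = -0.796859
φ₂ = asin(-0.796859) = -0.922078 rad = -52.8312°.
For the longitude increment, Δλ = atan2( sin θ sin δ cos φ₁, cos δ − sin φ₁ sin φ₂ ) = atan2(-0.123757, -0.084490) = -124.3217°.
λ₂ = 119.9556° + -124.3217° = -4.3661°.

latitude -52.8312°, longitude -4.3661°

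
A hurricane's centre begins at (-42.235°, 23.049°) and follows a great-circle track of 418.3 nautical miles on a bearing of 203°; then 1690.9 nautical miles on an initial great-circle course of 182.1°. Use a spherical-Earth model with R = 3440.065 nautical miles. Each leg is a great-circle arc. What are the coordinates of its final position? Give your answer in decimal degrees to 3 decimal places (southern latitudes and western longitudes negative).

latitude -76.690°, longitude 14.632°

Apply the spherical direct solution leg by leg, carrying full precision between legs.
Leg 1: from (-42.235°, 23.049°), δ = 418.3/3440.065 = 0.121597 rad, θ = 203° → φ = -48.580°, λ = 18.941°.
Leg 2: from (-48.580°, 18.941°), δ = 1690.9/3440.065 = 0.491531 rad, θ = 182.1° → φ = -76.690°, λ = 14.632°.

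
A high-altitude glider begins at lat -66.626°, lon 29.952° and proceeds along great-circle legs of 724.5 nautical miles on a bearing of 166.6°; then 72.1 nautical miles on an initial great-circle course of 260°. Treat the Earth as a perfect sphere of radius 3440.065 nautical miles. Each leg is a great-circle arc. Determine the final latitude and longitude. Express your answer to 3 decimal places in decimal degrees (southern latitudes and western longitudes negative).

latitude -78.201°, longitude 37.692°

Apply the spherical direct solution leg by leg, carrying full precision between legs.
Leg 1: from (-66.626°, 29.952°), δ = 724.5/3440.065 = 0.210606 rad, θ = 166.6° → φ = -78.051°, λ = 43.485°.
Leg 2: from (-78.051°, 43.485°), δ = 72.1/3440.065 = 0.020959 rad, θ = 260° → φ = -78.201°, λ = 37.692°.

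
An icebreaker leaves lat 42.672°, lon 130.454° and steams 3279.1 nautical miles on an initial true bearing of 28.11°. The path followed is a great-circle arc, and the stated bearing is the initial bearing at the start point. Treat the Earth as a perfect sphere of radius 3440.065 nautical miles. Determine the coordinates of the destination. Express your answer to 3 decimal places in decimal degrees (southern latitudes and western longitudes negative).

The arc subtends δ = 3279.1/3440.065 = 0.953209 rad at the centre.
Converting: φ₁ = 0.744767 rad, θ = 0.490612 rad.
Destination latitude: φ₂ = arcsin( sin φ₁ cos δ + cos φ₁ sin δ cos θ ) = arcsin(0.921218) = 67.105°.
For the longitude increment, Δλ = atan2( sin θ sin δ cos φ₁, cos δ − sin φ₁ sin φ₂ ) = atan2(0.282431, -0.045332) = 99.119°.
λ₂ = 130.454° + 99.119° = 229.573°, normalized to (−180°, 180°] → -130.427°.

latitude 67.105°, longitude -130.427°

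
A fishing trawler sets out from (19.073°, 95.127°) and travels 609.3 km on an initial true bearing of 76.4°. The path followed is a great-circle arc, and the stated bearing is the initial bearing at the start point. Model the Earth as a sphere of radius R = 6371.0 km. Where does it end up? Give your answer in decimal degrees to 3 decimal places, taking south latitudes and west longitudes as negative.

Angular distance δ = d/R = 609.3 / 6371 = 0.095636 rad.
Converting: φ₁ = 0.332887 rad, θ = 1.333432 rad.
Applying the spherical law of cosines for sides, sin φ₂ = sin φ₁ cos δ + cos φ₁ sin δ cos θ = 0.346501, so φ₂ = 20.273°.
For the longitude increment, Δλ = atan2( sin θ sin δ cos φ₁, cos δ − sin φ₁ sin φ₂ ) = atan2(0.087718, 0.882203) = 5.678°.
λ₂ = 95.127° + 5.678° = 100.805°.

latitude 20.273°, longitude 100.805°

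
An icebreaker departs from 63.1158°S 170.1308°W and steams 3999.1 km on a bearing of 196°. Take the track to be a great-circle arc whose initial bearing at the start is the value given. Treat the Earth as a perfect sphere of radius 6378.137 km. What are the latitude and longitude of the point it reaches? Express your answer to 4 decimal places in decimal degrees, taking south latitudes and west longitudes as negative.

The arc subtends δ = 3999.1/6378.137 = 0.627001 rad at the centre.
Start latitude φ₁ = -1.101579 rad; initial bearing θ = 3.420845 rad.
sin φ₂ = sin φ₁ cos δ + cos φ₁ sin δ cos θ = (-0.891922)(0.809791) + (0.452189)(0.586719)(-0.961262) = -0.977300
φ₂ = asin(-0.977300) = -1.357320 rad = -77.7687°.
For the longitude increment, Δλ = atan2( sin θ sin δ cos φ₁, cos δ − sin φ₁ sin φ₂ ) = atan2(-0.073129, -0.061885) = -130.2397°.
λ₂ = -170.1308° + -130.2397° = -300.3705°, normalized to (−180°, 180°] → 59.6295°.

latitude -77.7687°, longitude 59.6295°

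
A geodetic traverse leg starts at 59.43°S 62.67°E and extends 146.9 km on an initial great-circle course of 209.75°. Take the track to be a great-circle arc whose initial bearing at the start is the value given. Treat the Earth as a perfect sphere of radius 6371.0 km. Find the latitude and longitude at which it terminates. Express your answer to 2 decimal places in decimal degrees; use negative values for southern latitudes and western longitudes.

latitude -60.57°, longitude 61.34°

δ = 146.9/6371 = 0.023058 rad (1.3211°).
Start latitude φ₁ = -1.037249 rad; initial bearing θ = 3.660828 rad.
sin φ₂ = sin φ₁ cos δ + cos φ₁ sin δ cos θ = (-0.861008)(0.999734) + (0.508591)(0.023056)(-0.868199) = -0.870960
φ₂ = asin(-0.870960) = -1.057153 rad = -60.57°.
Δλ = atan2( sin θ sin δ cos φ₁ , cos δ − sin φ₁ sin φ₂ ) = atan2(-0.005819, 0.249830) = -0.023286 rad = -1.33°.
Hence λ₂ = 62.67° + -1.33° = 61.34°.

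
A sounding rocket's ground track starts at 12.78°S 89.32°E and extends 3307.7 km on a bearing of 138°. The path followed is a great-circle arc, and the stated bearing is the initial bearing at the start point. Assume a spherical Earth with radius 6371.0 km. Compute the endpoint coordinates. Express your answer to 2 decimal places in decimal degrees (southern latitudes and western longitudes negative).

latitude -33.48°, longitude 112.78°

δ = 3307.7/6371 = 0.519181 rad (29.7469°).
With φ₁ = -12.78° = -0.223053 rad and θ = 138° = 2.408554 rad:
sin φ₂ = sin φ₁ cos δ + cos φ₁ sin δ cos θ = (-0.221208)(0.868226) + (0.975227)(0.496169)(-0.743145) = -0.551649
φ₂ = asin(-0.551649) = -0.584340 rad = -33.48°.
For the longitude increment, Δλ = atan2( sin θ sin δ cos φ₁, cos δ − sin φ₁ sin φ₂ ) = atan2(0.323777, 0.746197) = 23.46°.
Hence λ₂ = 89.32° + 23.46° = 112.78°.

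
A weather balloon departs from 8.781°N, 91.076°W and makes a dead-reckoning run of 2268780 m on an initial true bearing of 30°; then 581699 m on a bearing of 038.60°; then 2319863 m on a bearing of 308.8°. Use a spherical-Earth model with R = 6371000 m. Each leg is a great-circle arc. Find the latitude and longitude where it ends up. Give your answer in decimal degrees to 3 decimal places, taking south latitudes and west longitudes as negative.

Apply the spherical direct solution leg by leg, carrying full precision between legs.
Leg 1: from (8.781°, -91.076°), δ = 2268780/6371000 = 0.356111 rad, θ = 30° → φ = 26.197°, λ = -79.874°.
Leg 2: from (26.197°, -79.874°), δ = 581699/6371000 = 0.091304 rad, θ = 38.6° → φ = 30.236°, λ = -76.099°.
Leg 3: from (30.236°, -76.099°), δ = 2319863/6371000 = 0.364129 rad, θ = 308.8° → φ = 41.555°, λ = -97.870°.

latitude 41.555°, longitude -97.870°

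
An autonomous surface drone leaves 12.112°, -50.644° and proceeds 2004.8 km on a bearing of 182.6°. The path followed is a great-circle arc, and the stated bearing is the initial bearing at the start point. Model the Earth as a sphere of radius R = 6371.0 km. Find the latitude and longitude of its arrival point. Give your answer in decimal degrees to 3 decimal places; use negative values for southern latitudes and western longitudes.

δ = 2004.8/6371 = 0.314676 rad (18.0296°).
With φ₁ = 12.112° = 0.211394 rad and θ = 182.6° = 3.186971 rad:
sin φ₂ = sin φ₁ cos δ + cos φ₁ sin δ cos θ = (0.209823)(0.950897) + (0.977739)(0.309508)(-0.998971) = -0.102787
φ₂ = asin(-0.102787) = -0.102968 rad = -5.900°.
Then Δλ = atan2(-0.013728, 0.972464) = -0.014115 rad, from sin θ sin δ cos φ₁ over cos δ − sin φ₁ sin φ₂.
λ₂ = -50.644° + -0.809° = -51.453°.

latitude -5.900°, longitude -51.453°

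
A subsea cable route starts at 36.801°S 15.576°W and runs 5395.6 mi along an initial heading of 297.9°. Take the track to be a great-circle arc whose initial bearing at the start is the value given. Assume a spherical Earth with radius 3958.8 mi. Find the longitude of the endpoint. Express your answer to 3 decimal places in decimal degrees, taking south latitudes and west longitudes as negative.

Central angle δ = d/R = 1.362938 rad.
With φ₁ = -36.801° = -0.642299 rad and θ = 297.9° = 5.199336 rad:
Destination latitude: φ₂ = arcsin( sin φ₁ cos δ + cos φ₁ sin δ cos θ ) = arcsin(0.242996) = 14.063°.
For the longitude increment, Δλ = atan2( sin θ sin δ cos φ₁, cos δ − sin φ₁ sin φ₂ ) = atan2(-0.692418, 0.351928) = -63.058°.
λ₂ = -15.576° + -63.058° = -78.634°.

longitude -78.634°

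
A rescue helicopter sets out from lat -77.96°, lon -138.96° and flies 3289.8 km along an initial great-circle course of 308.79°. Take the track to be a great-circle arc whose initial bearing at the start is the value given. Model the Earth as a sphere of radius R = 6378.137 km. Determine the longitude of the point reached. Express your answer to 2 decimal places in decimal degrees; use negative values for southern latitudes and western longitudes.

longitude -177.44°

The arc subtends δ = 3289.8/6378.137 = 0.515793 rad at the centre.
With φ₁ = -77.96° = -1.360659 rad and θ = 308.79° = 5.389402 rad:
Destination latitude: φ₂ = arcsin( sin φ₁ cos δ + cos φ₁ sin δ cos θ ) = arcsin(-0.786312) = -51.84°.
Then Δλ = atan2(-0.080193, 0.100887) = -0.671611 rad, from sin θ sin δ cos φ₁ over cos δ − sin φ₁ sin φ₂.
λ₂ = -138.96° + -38.48° = -177.44°.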